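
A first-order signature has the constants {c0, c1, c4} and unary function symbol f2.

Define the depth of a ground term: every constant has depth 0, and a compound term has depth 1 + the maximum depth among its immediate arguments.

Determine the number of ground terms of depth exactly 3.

Let N_k count ground terms of depth at most k. Each non-constant term of depth ≤ k is some function symbol applied to depth-≤(k−1) arguments, giving N_k = 3 + N_{k-1}.
N_0 = 3
N_1 = 3 + 3 = 6
N_2 = 3 + 6 = 9
N_3 = 3 + 9 = 12
Terms of depth exactly 3: N_3 − N_2 = 12 − 9 = 3.

3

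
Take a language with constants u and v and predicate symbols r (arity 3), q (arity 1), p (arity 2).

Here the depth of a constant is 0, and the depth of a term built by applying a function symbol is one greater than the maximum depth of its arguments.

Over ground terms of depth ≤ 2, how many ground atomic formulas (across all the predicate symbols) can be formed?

First count ground terms of depth ≤ 2.
With no function symbols every ground term is a constant, so there are exactly 2 ground terms at every depth bound.
N_0 = 2
N_1 = 2
N_2 = 2
Explicitly: u, v.
So |H| = 2.
For each predicate symbol, the number of ground atoms is |H| raised to its arity; summing:
  r: 2^3 = 8;  q: 2;  p: 2^2 = 4
Total ground atoms: 8 + 2 + 4 = 14.

14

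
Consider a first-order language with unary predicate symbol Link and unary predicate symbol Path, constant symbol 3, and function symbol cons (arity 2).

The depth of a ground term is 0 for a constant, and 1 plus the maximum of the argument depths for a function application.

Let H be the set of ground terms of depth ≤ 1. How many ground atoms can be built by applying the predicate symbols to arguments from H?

4

First count ground terms of depth ≤ 1.
Let N_k = |{terms of depth ≤ k}|. Then N_0 = 1 and N_k = 1 + N_{k-1}^2 for k ≥ 1 (one summand per function symbol, arity giving the exponent).
N_0 = 1
N_1 = 1 + 1^2 = 2
So |H| = 2.
A ground atom is a predicate applied to a tuple of terms from H, so the count is the sum over predicates of |H|^arity:
  Link: 2;  Path: 2
Total ground atoms: 2 + 2 = 4.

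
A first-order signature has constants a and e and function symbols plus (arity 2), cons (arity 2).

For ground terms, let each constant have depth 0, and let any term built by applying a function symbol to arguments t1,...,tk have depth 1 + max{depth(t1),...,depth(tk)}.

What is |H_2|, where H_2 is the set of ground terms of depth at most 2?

Let N_k = |{terms of depth ≤ k}|. Then N_0 = 2 and N_k = 2 + N_{k-1}^2 + N_{k-1}^2 for k ≥ 1 (one summand per function symbol, arity giving the exponent).
N_0 = 2
N_1 = 2 + 2^2 + 2^2 = 10
N_2 = 2 + 10^2 + 10^2 = 202

202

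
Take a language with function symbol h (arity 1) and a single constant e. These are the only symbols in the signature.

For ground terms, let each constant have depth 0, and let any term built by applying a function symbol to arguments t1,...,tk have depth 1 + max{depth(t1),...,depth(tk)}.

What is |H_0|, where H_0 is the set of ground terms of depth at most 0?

Write N_k for the number of ground terms of depth ≤ k. A term of depth ≤ k is either a constant or a function symbol applied to arguments of depth ≤ k−1, so N_k = 1 + N_{k-1}.
N_0 = 1
Explicitly: e.

1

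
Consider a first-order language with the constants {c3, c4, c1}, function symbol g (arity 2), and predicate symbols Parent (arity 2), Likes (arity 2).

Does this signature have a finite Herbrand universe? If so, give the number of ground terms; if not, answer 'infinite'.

The signature has at least one function symbol (g, arity 2) and at least one constant (c3).
Iterating g gives infinitely many distinct ground terms: c3, g(c3, c3), g(g(c3, c3), g(c3, c3)), ...
So the Herbrand universe is infinite.

infinite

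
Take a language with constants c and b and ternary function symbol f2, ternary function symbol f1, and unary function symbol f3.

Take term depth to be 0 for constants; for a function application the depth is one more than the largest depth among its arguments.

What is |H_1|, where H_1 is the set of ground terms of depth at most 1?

Count level by level. With function symbols f2/3, f1/3, f3/1, the terms of depth ≤ k are the 2 constants together with each function applied to depth-≤(k−1) tuples, so N_k = 2 + N_{k-1}^3 + N_{k-1}^3 + N_{k-1}.
N_0 = 2
N_1 = 2 + 2^3 + 2^3 + 2 = 20

20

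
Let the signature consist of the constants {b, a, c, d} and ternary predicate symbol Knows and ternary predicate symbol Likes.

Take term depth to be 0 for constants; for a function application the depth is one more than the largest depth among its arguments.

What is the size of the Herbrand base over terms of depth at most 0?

128

First count ground terms of depth ≤ 0.
With no function symbols every ground term is a constant, so there are exactly 4 ground terms at every depth bound.
N_0 = 4
Explicitly: b, a, c, d.
So |H| = 4.
Ground atoms are formed by filling each argument slot of a predicate with a term from H, so an r-ary predicate gives |H|^r atoms:
  Knows: 4^3 = 64;  Likes: 4^3 = 64
Total ground atoms: 64 + 64 = 128.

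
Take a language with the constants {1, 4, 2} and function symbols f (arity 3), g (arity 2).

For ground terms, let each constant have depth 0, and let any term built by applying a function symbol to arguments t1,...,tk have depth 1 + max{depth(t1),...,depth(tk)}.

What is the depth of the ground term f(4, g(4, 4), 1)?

depth(g(4, 4)) = 1 + max(0, 0) = 1
depth(f(4, g(4, 4), 1)) = 1 + max(0, 1, 0) = 2

2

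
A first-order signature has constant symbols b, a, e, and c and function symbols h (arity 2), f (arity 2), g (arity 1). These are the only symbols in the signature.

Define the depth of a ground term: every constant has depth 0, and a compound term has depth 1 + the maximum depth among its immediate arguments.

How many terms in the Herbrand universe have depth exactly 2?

Count level by level. With function symbols h/2, f/2, g/1, the terms of depth ≤ k are the 4 constants together with each function applied to depth-≤(k−1) tuples, so N_k = 4 + N_{k-1}^2 + N_{k-1}^2 + N_{k-1}.
N_0 = 4
N_1 = 4 + 4^2 + 4^2 + 4 = 40
N_2 = 4 + 40^2 + 40^2 + 40 = 3244
Terms of depth exactly 2: N_2 − N_1 = 3244 − 40 = 3204.

3204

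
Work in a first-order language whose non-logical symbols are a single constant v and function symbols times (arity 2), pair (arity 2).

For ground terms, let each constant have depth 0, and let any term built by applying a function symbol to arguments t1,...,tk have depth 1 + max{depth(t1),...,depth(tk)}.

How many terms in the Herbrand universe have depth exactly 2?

16

Let N_k = |{terms of depth ≤ k}|. Then N_0 = 1 and N_k = 1 + N_{k-1}^2 + N_{k-1}^2 for k ≥ 1 (one summand per function symbol, arity giving the exponent).
N_0 = 1
N_1 = 1 + 1^2 + 1^2 = 3
N_2 = 1 + 3^2 + 3^2 = 19
Terms of depth exactly 2: N_2 − N_1 = 19 − 3 = 16.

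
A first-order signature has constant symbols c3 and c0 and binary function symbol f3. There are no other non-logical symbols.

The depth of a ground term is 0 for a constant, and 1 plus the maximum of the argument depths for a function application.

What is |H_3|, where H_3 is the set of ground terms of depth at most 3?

Let N_k count ground terms of depth at most k. Each non-constant term of depth ≤ k is some function symbol applied to depth-≤(k−1) arguments, giving N_k = 2 + N_{k-1}^2.
N_0 = 2
N_1 = 2 + 2^2 = 6
N_2 = 2 + 6^2 = 38
N_3 = 2 + 38^2 = 1446

1446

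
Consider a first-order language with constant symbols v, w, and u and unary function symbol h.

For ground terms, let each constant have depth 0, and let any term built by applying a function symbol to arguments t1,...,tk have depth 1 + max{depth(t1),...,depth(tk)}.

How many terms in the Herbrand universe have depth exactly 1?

If N_k denotes the number of depth-≤k ground terms, the 3 constants give N_0 = 3, and each function symbol of arity r contributes N_{k-1}^r new terms at level k: N_k = 3 + N_{k-1}.
N_0 = 3
N_1 = 3 + 3 = 6
Terms of depth exactly 1: N_1 − N_0 = 6 − 3 = 3.

3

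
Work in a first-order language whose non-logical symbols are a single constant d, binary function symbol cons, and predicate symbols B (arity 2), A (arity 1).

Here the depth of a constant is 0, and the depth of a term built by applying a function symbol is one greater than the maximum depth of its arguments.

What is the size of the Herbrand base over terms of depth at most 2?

First count ground terms of depth ≤ 2.
Let N_k = |{terms of depth ≤ k}|. Then N_0 = 1 and N_k = 1 + N_{k-1}^2 for k ≥ 1 (one summand per function symbol, arity giving the exponent).
N_0 = 1
N_1 = 1 + 1^2 = 2
N_2 = 1 + 2^2 = 5
Explicitly: d, cons(d, d), cons(d, cons(d, d)), cons(cons(d, d), d), cons(cons(d, d), cons(d, d)).
So |H| = 5.
For each predicate symbol, the number of ground atoms is |H| raised to its arity; summing:
  B: 5^2 = 25;  A: 5
Total ground atoms: 25 + 5 = 30.

30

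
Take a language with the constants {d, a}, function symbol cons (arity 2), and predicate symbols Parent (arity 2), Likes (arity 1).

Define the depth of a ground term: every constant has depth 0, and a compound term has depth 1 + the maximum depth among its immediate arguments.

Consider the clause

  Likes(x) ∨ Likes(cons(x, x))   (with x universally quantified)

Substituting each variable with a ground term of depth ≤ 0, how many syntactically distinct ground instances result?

2

Ground terms of depth ≤ 0:
  If N_k denotes the number of depth-≤k ground terms, the 2 constants give N_0 = 2, and each function symbol of arity r contributes N_{k-1}^r new terms at level k: N_k = 2 + N_{k-1}^2.
  N_0 = 2
  Explicitly: d, a.
So there are 2 ground terms available for substitution.
There is 1 variable to instantiate (x),  occurring in at least one literal, so different choices give different ground instances.
Number of ground instances = 2.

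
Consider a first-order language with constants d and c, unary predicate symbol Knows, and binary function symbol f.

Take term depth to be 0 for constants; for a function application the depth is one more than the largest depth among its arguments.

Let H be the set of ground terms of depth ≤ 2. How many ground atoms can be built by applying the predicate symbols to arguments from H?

First count ground terms of depth ≤ 2.
Let N_k count ground terms of depth at most k. Each non-constant term of depth ≤ k is some function symbol applied to depth-≤(k−1) arguments, giving N_k = 2 + N_{k-1}^2.
N_0 = 2
N_1 = 2 + 2^2 = 6
N_2 = 2 + 6^2 = 38
So |H| = 38.
For each predicate symbol, the number of ground atoms is |H| raised to its arity; summing:
  Knows: 38
Total ground atoms: 38.

38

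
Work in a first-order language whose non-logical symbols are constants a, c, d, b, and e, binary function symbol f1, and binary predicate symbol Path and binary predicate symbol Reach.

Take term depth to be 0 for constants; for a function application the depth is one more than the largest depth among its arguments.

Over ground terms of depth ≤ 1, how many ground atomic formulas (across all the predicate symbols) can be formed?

First count ground terms of depth ≤ 1.
Count level by level. With function symbols f1/2, the terms of depth ≤ k are the 5 constants together with each function applied to depth-≤(k−1) tuples, so N_k = 5 + N_{k-1}^2.
N_0 = 5
N_1 = 5 + 5^2 = 30
So |H| = 30.
Each predicate of arity r yields |H|^r ground atoms (one per choice of an r-tuple from H):
  Path: 30^2 = 900;  Reach: 30^2 = 900
Total ground atoms: 900 + 900 = 1800.

1800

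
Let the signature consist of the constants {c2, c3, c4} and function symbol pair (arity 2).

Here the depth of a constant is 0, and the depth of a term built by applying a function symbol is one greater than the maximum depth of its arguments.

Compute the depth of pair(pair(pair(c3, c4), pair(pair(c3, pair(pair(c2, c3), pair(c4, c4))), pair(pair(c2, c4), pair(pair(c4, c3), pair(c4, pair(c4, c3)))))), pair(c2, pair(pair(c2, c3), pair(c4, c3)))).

depth(pair(c3, c4)) = 1 + max(0, 0) = 1
depth(pair(c2, c3)) = 1 + max(0, 0) = 1
depth(pair(c4, c4)) = 1 + max(0, 0) = 1
depth(pair(pair(c2, c3), pair(c4, c4))) = 1 + max(1, 1) = 2
depth(pair(c3, pair(pair(c2, c3), pair(c4, c4)))) = 1 + max(0, 2) = 3
depth(pair(c2, c4)) = 1 + max(0, 0) = 1
depth(pair(c4, c3)) = 1 + max(0, 0) = 1
depth(pair(c4, pair(c4, c3))) = 1 + max(0, 1) = 2
depth(pair(pair(c4, c3), pair(c4, pair(c4, c3)))) = 1 + max(1, 2) = 3
depth(pair(pair(c2, c4), pair(pair(c4, c3), pair(c4, pair(c4, c3))))) = 1 + max(1, 3) = 4
depth(pair(pair(c3, pair(pair(c2, c3), pair(c4, c4))), pair(pair(c2, c4), pair(pair(c4, c3), pair(c4, pair(c4, c3)))))) = 1 + max(3, 4) = 5
depth(pair(pair(c3, c4), pair(pair(c3, pair(pair(c2, c3), pair(c4, c4))), pair(pair(c2, c4), pair(pair(c4, c3), pair(c4, pair(c4, c3))))))) = 1 + max(1, 5) = 6
depth(pair(pair(c2, c3), pair(c4, c3))) = 1 + max(1, 1) = 2
depth(pair(c2, pair(pair(c2, c3), pair(c4, c3)))) = 1 + max(0, 2) = 3
depth(pair(pair(pair(c3, c4), pair(pair(c3, pair(pair(c2, c3), pair(c4, c4))), pair(pair(c2, c4), pair(pair(c4, c3), pair(c4, pair(c4, c3)))))), pair(c2, pair(pair(c2, c3), pair(c4, c3))))) = 1 + max(6, 3) = 7

7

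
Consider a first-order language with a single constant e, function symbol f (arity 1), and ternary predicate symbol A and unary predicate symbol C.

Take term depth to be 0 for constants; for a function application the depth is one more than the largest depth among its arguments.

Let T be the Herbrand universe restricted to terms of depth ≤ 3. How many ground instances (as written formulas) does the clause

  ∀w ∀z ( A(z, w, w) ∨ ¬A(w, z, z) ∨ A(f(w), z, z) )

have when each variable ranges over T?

16

Ground terms of depth ≤ 3:
  If N_k denotes the number of depth-≤k ground terms, the 1 constant gives N_0 = 1, and each function symbol of arity r contributes N_{k-1}^r new terms at level k: N_k = 1 + N_{k-1}.
  N_0 = 1
  N_1 = 1 + 1 = 2
  N_2 = 1 + 2 = 3
  N_3 = 1 + 3 = 4
So there are 4 ground terms available for substitution.
The clause has 2 distinct variables (w, z), each appearing in the body. In the free term algebra distinct substitutions yield syntactically distinct ground instances.
Number of ground instances = 4^2 = 16.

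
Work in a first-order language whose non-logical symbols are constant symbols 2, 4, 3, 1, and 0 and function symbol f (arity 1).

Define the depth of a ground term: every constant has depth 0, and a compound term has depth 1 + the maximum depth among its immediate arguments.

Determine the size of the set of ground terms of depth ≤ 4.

25

Write N_k for the number of ground terms of depth ≤ k. A term of depth ≤ k is either a constant or a function symbol applied to arguments of depth ≤ k−1, so N_k = 5 + N_{k-1}.
N_0 = 5
N_1 = 5 + 5 = 10
N_2 = 5 + 10 = 15
N_3 = 5 + 15 = 20
N_4 = 5 + 20 = 25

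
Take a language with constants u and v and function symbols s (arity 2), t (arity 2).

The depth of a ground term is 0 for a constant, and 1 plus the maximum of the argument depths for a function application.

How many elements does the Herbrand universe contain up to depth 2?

Count level by level. With function symbols s/2, t/2, the terms of depth ≤ k are the 2 constants together with each function applied to depth-≤(k−1) tuples, so N_k = 2 + N_{k-1}^2 + N_{k-1}^2.
N_0 = 2
N_1 = 2 + 2^2 + 2^2 = 10
N_2 = 2 + 10^2 + 10^2 = 202

202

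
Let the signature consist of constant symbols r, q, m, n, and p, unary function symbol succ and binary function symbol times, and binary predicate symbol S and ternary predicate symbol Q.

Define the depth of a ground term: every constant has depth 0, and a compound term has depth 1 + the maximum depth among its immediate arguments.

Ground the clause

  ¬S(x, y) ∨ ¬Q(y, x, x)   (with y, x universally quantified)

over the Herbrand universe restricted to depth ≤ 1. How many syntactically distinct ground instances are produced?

Ground terms of depth ≤ 1:
  If N_k denotes the number of depth-≤k ground terms, the 5 constants give N_0 = 5, and each function symbol of arity r contributes N_{k-1}^r new terms at level k: N_k = 5 + N_{k-1} + N_{k-1}^2.
  N_0 = 5
  N_1 = 5 + 5 + 5^2 = 35
So there are 35 ground terms available for substitution.
There are 2 variables to instantiate (y, x), each occurring in at least one literal, so different choices give different ground instances.
Number of ground instances = 35^2 = 1225.

1225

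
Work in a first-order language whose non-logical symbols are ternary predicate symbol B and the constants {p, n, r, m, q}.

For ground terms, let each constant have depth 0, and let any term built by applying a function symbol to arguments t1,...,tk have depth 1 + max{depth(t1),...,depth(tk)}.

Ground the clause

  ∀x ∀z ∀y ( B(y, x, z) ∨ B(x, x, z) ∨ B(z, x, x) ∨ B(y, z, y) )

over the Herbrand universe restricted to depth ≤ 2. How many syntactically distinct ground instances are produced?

Ground terms of depth ≤ 2:
  With no function symbols every ground term is a constant, so there are exactly 5 ground terms at every depth bound.
  N_0 = 5
  N_1 = 5
  N_2 = 5
So there are 5 ground terms available for substitution.
Each of x, z, y ranges independently over the available ground terms, and distinct assignments produce distinct instances.
Number of ground instances = 5^3 = 125.

125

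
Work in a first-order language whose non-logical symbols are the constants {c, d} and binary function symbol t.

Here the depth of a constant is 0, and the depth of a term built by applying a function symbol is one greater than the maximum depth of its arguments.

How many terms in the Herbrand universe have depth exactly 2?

32

Let N_k = |{terms of depth ≤ k}|. Then N_0 = 2 and N_k = 2 + N_{k-1}^2 for k ≥ 1 (one summand per function symbol, arity giving the exponent).
N_0 = 2
N_1 = 2 + 2^2 = 6
N_2 = 2 + 6^2 = 38
Terms of depth exactly 2: N_2 − N_1 = 38 − 6 = 32.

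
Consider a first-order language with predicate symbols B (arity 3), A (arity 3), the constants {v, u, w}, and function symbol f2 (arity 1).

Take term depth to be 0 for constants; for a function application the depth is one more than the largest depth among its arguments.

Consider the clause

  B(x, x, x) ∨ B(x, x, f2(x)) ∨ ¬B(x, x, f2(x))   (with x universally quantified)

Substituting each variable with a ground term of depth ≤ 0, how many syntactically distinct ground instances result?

Ground terms of depth ≤ 0:
  Count level by level. With function symbols f2/1, the terms of depth ≤ k are the 3 constants together with each function applied to depth-≤(k−1) tuples, so N_k = 3 + N_{k-1}.
  N_0 = 3
  Explicitly: v, u, w.
So there are 3 ground terms available for substitution.
The variable x ranges independently over the available ground terms, and distinct assignments produce distinct instances.
Number of ground instances = 3.

3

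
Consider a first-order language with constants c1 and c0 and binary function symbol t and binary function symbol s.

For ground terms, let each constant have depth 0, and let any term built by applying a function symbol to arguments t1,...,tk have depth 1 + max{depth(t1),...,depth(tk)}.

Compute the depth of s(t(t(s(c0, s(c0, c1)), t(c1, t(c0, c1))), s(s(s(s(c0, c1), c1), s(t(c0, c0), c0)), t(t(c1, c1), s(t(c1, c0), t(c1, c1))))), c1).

6

depth(s(c0, c1)) = 1 + max(0, 0) = 1
depth(s(c0, s(c0, c1))) = 1 + max(0, 1) = 2
depth(t(c0, c1)) = 1 + max(0, 0) = 1
depth(t(c1, t(c0, c1))) = 1 + max(0, 1) = 2
depth(t(s(c0, s(c0, c1)), t(c1, t(c0, c1)))) = 1 + max(2, 2) = 3
depth(s(s(c0, c1), c1)) = 1 + max(1, 0) = 2
depth(t(c0, c0)) = 1 + max(0, 0) = 1
depth(s(t(c0, c0), c0)) = 1 + max(1, 0) = 2
depth(s(s(s(c0, c1), c1), s(t(c0, c0), c0))) = 1 + max(2, 2) = 3
depth(t(c1, c1)) = 1 + max(0, 0) = 1
depth(t(c1, c0)) = 1 + max(0, 0) = 1
depth(s(t(c1, c0), t(c1, c1))) = 1 + max(1, 1) = 2
depth(t(t(c1, c1), s(t(c1, c0), t(c1, c1)))) = 1 + max(1, 2) = 3
depth(s(s(s(s(c0, c1), c1), s(t(c0, c0), c0)), t(t(c1, c1), s(t(c1, c0), t(c1, c1))))) = 1 + max(3, 3) = 4
depth(t(t(s(c0, s(c0, c1)), t(c1, t(c0, c1))), s(s(s(s(c0, c1), c1), s(t(c0, c0), c0)), t(t(c1, c1), s(t(c1, c0), t(c1, c1)))))) = 1 + max(3, 4) = 5
depth(s(t(t(s(c0, s(c0, c1)), t(c1, t(c0, c1))), s(s(s(s(c0, c1), c1), s(t(c0, c0), c0)), t(t(c1, c1), s(t(c1, c0), t(c1, c1))))), c1)) = 1 + max(5, 0) = 6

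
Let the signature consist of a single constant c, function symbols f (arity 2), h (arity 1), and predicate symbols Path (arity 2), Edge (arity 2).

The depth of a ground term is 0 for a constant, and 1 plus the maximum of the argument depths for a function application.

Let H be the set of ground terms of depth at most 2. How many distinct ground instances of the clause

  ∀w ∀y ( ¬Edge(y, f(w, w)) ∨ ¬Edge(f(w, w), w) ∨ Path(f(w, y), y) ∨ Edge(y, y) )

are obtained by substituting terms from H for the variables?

Ground terms of depth ≤ 2:
  Write N_k for the number of ground terms of depth ≤ k. A term of depth ≤ k is either a constant or a function symbol applied to arguments of depth ≤ k−1, so N_k = 1 + N_{k-1}^2 + N_{k-1}.
  N_0 = 1
  N_1 = 1 + 1^2 + 1 = 3
  N_2 = 1 + 3^2 + 3 = 13
So there are 13 ground terms available for substitution.
Each of w, y ranges independently over the available ground terms, and distinct assignments produce distinct instances.
Number of ground instances = 13^2 = 169.

169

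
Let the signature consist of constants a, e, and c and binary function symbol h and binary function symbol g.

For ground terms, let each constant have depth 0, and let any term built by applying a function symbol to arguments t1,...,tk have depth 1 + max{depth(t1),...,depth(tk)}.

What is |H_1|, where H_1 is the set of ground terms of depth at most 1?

If N_k denotes the number of depth-≤k ground terms, the 3 constants give N_0 = 3, and each function symbol of arity r contributes N_{k-1}^r new terms at level k: N_k = 3 + N_{k-1}^2 + N_{k-1}^2.
N_0 = 3
N_1 = 3 + 3^2 + 3^2 = 21

21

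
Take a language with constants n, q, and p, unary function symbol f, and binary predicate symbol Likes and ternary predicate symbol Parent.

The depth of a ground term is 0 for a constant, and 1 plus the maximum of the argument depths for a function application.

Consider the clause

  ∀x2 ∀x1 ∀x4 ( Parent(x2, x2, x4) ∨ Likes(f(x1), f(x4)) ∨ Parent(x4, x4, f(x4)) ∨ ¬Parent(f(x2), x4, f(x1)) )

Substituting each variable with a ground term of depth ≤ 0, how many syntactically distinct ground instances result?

Ground terms of depth ≤ 0:
  Write N_k for the number of ground terms of depth ≤ k. A term of depth ≤ k is either a constant or a function symbol applied to arguments of depth ≤ k−1, so N_k = 3 + N_{k-1}.
  N_0 = 3
  Explicitly: n, q, p.
So there are 3 ground terms available for substitution.
Each of x2, x1, x4 ranges independently over the available ground terms, and distinct assignments produce distinct instances.
Number of ground instances = 3^3 = 27.

27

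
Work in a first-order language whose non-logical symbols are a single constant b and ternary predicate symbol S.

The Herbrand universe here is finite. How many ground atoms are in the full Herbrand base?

1

With no function symbols, the Herbrand universe is just the 1 constant.
Ground atoms per predicate: S: 1^3 = 1.
Herbrand base size = 1 = 1.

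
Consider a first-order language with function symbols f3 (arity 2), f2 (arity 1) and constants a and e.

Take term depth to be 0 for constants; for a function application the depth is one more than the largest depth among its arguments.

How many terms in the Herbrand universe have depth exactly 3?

5478

Write N_k for the number of ground terms of depth ≤ k. A term of depth ≤ k is either a constant or a function symbol applied to arguments of depth ≤ k−1, so N_k = 2 + N_{k-1}^2 + N_{k-1}.
N_0 = 2
N_1 = 2 + 2^2 + 2 = 8
N_2 = 2 + 8^2 + 8 = 74
N_3 = 2 + 74^2 + 74 = 5552
Terms of depth exactly 3: N_3 − N_2 = 5552 − 74 = 5478.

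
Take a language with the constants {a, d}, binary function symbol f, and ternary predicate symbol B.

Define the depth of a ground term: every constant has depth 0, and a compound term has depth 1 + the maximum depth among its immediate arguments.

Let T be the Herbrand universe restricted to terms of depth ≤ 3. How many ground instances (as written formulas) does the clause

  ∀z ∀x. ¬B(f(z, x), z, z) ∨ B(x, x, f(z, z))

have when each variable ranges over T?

2090916

Ground terms of depth ≤ 3:
  Write N_k for the number of ground terms of depth ≤ k. A term of depth ≤ k is either a constant or a function symbol applied to arguments of depth ≤ k−1, so N_k = 2 + N_{k-1}^2.
  N_0 = 2
  N_1 = 2 + 2^2 = 6
  N_2 = 2 + 6^2 = 38
  N_3 = 2 + 38^2 = 1446
So there are 1446 ground terms available for substitution.
The body mentions every one of the 2 quantified variables; since ground terms form a free algebra, no two substitutions collapse to the same formula.
Number of ground instances = 1446^2 = 2090916.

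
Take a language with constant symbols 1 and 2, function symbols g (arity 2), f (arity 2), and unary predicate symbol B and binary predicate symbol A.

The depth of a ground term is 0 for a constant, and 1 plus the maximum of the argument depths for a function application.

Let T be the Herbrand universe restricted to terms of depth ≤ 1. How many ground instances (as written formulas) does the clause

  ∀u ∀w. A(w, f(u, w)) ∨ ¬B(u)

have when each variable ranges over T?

Ground terms of depth ≤ 1:
  Write N_k for the number of ground terms of depth ≤ k. A term of depth ≤ k is either a constant or a function symbol applied to arguments of depth ≤ k−1, so N_k = 2 + N_{k-1}^2 + N_{k-1}^2.
  N_0 = 2
  N_1 = 2 + 2^2 + 2^2 = 10
  Explicitly: 1, 2, g(1, 1), g(1, 2), g(2, 1), g(2, 2), f(1, 1), f(1, 2), f(2, 1), f(2, 2).
So there are 10 ground terms available for substitution.
Each of u, w ranges independently over the available ground terms, and distinct assignments produce distinct instances.
Number of ground instances = 10^2 = 100.

100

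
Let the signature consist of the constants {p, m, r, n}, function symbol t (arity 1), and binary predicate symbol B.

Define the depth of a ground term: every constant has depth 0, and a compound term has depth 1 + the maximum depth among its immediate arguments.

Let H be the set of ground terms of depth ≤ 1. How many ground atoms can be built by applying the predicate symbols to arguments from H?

64

First count ground terms of depth ≤ 1.
Write N_k for the number of ground terms of depth ≤ k. A term of depth ≤ k is either a constant or a function symbol applied to arguments of depth ≤ k−1, so N_k = 4 + N_{k-1}.
N_0 = 4
N_1 = 4 + 4 = 8
Explicitly: p, m, r, n, t(p), t(m), t(r), t(n).
So |H| = 8.
For each predicate symbol, the number of ground atoms is |H| raised to its arity; summing:
  B: 8^2 = 64
Total ground atoms: 64.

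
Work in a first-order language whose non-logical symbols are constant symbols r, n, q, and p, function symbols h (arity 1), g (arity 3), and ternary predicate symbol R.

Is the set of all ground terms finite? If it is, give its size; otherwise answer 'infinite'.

infinite

The signature has at least one function symbol (h, arity 1) and at least one constant (r).
Iterating h gives infinitely many distinct ground terms: r, h(r), h(h(r)), ...
So the Herbrand universe is infinite.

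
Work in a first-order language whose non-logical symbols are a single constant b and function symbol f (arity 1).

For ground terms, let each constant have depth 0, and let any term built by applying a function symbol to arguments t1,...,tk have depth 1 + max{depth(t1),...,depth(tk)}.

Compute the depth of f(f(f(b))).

3

depth(f(b)) = 1 + depth(b) = 1 + 0 = 1
depth(f(f(b))) = 1 + depth(f(b)) = 1 + 1 = 2
depth(f(f(f(b)))) = 1 + depth(f(f(b))) = 1 + 2 = 3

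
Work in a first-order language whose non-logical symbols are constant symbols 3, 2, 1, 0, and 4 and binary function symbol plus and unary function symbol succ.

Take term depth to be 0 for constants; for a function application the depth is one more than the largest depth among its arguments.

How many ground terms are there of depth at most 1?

35

Count level by level. With function symbols plus/2, succ/1, the terms of depth ≤ k are the 5 constants together with each function applied to depth-≤(k−1) tuples, so N_k = 5 + N_{k-1}^2 + N_{k-1}.
N_0 = 5
N_1 = 5 + 5^2 + 5 = 35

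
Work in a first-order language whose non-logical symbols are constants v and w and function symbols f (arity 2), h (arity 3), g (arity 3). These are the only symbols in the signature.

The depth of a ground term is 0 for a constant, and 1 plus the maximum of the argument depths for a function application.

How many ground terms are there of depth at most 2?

21782

Count level by level. With function symbols f/2, h/3, g/3, the terms of depth ≤ k are the 2 constants together with each function applied to depth-≤(k−1) tuples, so N_k = 2 + N_{k-1}^2 + N_{k-1}^3 + N_{k-1}^3.
N_0 = 2
N_1 = 2 + 2^2 + 2^3 + 2^3 = 22
N_2 = 2 + 22^2 + 22^3 + 22^3 = 21782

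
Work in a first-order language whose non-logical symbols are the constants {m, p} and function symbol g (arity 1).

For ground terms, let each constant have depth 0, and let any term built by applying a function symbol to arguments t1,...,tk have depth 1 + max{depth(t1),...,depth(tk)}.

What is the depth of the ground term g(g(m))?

2

depth(g(m)) = 1 + depth(m) = 1 + 0 = 1
depth(g(g(m))) = 1 + depth(g(m)) = 1 + 1 = 2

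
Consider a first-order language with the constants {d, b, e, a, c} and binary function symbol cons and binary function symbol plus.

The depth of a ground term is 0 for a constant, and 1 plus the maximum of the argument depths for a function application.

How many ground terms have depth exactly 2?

6000

Let N_k = |{terms of depth ≤ k}|. Then N_0 = 5 and N_k = 5 + N_{k-1}^2 + N_{k-1}^2 for k ≥ 1 (one summand per function symbol, arity giving the exponent).
N_0 = 5
N_1 = 5 + 5^2 + 5^2 = 55
N_2 = 5 + 55^2 + 55^2 = 6055
Terms of depth exactly 2: N_2 − N_1 = 6055 − 55 = 6000.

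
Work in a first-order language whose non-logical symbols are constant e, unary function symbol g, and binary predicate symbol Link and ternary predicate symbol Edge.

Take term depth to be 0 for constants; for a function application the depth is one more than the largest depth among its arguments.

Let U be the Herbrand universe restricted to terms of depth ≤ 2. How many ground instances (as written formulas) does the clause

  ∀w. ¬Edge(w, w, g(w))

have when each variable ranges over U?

3

Ground terms of depth ≤ 2:
  If N_k denotes the number of depth-≤k ground terms, the 1 constant gives N_0 = 1, and each function symbol of arity r contributes N_{k-1}^r new terms at level k: N_k = 1 + N_{k-1}.
  N_0 = 1
  N_1 = 1 + 1 = 2
  N_2 = 1 + 2 = 3
  Explicitly: e, g(e), g(g(e)).
So there are 3 ground terms available for substitution.
There is 1 variable to instantiate (w),  occurring in at least one literal, so different choices give different ground instances.
Number of ground instances = 3.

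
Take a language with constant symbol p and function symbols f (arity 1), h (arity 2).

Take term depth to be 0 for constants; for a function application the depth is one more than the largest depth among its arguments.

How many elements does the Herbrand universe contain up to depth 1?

3

If N_k denotes the number of depth-≤k ground terms, the 1 constant gives N_0 = 1, and each function symbol of arity r contributes N_{k-1}^r new terms at level k: N_k = 1 + N_{k-1} + N_{k-1}^2.
N_0 = 1
N_1 = 1 + 1 + 1^2 = 3
Explicitly: p, f(p), h(p, p).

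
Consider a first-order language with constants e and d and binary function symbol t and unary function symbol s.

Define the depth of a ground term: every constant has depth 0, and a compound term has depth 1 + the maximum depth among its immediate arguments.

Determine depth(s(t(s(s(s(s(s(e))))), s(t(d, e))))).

depth(s(e)) = 1 + depth(e) = 1 + 0 = 1
depth(s(s(e))) = 1 + depth(s(e)) = 1 + 1 = 2
depth(s(s(s(e)))) = 1 + depth(s(s(e))) = 1 + 2 = 3
depth(s(s(s(s(e))))) = 1 + depth(s(s(s(e)))) = 1 + 3 = 4
depth(s(s(s(s(s(e)))))) = 1 + depth(s(s(s(s(e))))) = 1 + 4 = 5
depth(t(d, e)) = 1 + max(0, 0) = 1
depth(s(t(d, e))) = 1 + depth(t(d, e)) = 1 + 1 = 2
depth(t(s(s(s(s(s(e))))), s(t(d, e)))) = 1 + max(5, 2) = 6
depth(s(t(s(s(s(s(s(e))))), s(t(d, e))))) = 1 + depth(t(s(s(s(s(s(e))))), s(t(d, e)))) = 1 + 6 = 7

7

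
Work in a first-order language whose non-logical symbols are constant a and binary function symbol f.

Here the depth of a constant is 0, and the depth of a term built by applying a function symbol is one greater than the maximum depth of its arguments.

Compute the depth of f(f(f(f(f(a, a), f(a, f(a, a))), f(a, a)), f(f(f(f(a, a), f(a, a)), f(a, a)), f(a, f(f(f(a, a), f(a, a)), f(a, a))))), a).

depth(f(a, a)) = 1 + max(0, 0) = 1
depth(f(a, f(a, a))) = 1 + max(0, 1) = 2
depth(f(f(a, a), f(a, f(a, a)))) = 1 + max(1, 2) = 3
depth(f(f(f(a, a), f(a, f(a, a))), f(a, a))) = 1 + max(3, 1) = 4
depth(f(f(a, a), f(a, a))) = 1 + max(1, 1) = 2
depth(f(f(f(a, a), f(a, a)), f(a, a))) = 1 + max(2, 1) = 3
depth(f(a, f(f(f(a, a), f(a, a)), f(a, a)))) = 1 + max(0, 3) = 4
depth(f(f(f(f(a, a), f(a, a)), f(a, a)), f(a, f(f(f(a, a), f(a, a)), f(a, a))))) = 1 + max(3, 4) = 5
depth(f(f(f(f(a, a), f(a, f(a, a))), f(a, a)), f(f(f(f(a, a), f(a, a)), f(a, a)), f(a, f(f(f(a, a), f(a, a)), f(a, a)))))) = 1 + max(4, 5) = 6
depth(f(f(f(f(f(a, a), f(a, f(a, a))), f(a, a)), f(f(f(f(a, a), f(a, a)), f(a, a)), f(a, f(f(f(a, a), f(a, a)), f(a, a))))), a)) = 1 + max(6, 0) = 7

7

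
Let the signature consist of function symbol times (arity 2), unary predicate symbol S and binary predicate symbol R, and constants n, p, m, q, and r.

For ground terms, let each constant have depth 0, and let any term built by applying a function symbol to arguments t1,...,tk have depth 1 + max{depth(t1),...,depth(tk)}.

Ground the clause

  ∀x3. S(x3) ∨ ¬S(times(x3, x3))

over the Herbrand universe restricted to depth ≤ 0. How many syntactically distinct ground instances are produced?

5

Ground terms of depth ≤ 0:
  If N_k denotes the number of depth-≤k ground terms, the 5 constants give N_0 = 5, and each function symbol of arity r contributes N_{k-1}^r new terms at level k: N_k = 5 + N_{k-1}^2.
  N_0 = 5
  Explicitly: n, p, m, q, r.
So there are 5 ground terms available for substitution.
The clause has 1 distinct variable (x3), which appears in the body. In the free term algebra distinct substitutions yield syntactically distinct ground instances.
Number of ground instances = 5.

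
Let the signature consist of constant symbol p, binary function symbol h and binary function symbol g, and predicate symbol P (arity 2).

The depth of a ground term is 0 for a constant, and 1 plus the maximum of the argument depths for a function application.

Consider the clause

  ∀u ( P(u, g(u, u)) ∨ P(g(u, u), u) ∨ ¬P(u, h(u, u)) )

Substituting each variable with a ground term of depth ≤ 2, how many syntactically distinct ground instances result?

19

Ground terms of depth ≤ 2:
  If N_k denotes the number of depth-≤k ground terms, the 1 constant gives N_0 = 1, and each function symbol of arity r contributes N_{k-1}^r new terms at level k: N_k = 1 + N_{k-1}^2 + N_{k-1}^2.
  N_0 = 1
  N_1 = 1 + 1^2 + 1^2 = 3
  N_2 = 1 + 3^2 + 3^2 = 19
So there are 19 ground terms available for substitution.
There is 1 variable to instantiate (u),  occurring in at least one literal, so different choices give different ground instances.
Number of ground instances = 19.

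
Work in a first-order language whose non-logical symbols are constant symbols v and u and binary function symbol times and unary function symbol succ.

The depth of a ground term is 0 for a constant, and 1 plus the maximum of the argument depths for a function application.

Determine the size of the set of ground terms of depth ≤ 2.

Count level by level. With function symbols times/2, succ/1, the terms of depth ≤ k are the 2 constants together with each function applied to depth-≤(k−1) tuples, so N_k = 2 + N_{k-1}^2 + N_{k-1}.
N_0 = 2
N_1 = 2 + 2^2 + 2 = 8
N_2 = 2 + 8^2 + 8 = 74

74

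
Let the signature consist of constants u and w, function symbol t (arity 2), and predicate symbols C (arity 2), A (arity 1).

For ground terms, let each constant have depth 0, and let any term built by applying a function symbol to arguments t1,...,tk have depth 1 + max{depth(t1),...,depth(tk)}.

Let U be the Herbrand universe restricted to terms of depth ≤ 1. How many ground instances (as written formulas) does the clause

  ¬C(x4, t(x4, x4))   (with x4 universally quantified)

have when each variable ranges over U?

6

Ground terms of depth ≤ 1:
  If N_k denotes the number of depth-≤k ground terms, the 2 constants give N_0 = 2, and each function symbol of arity r contributes N_{k-1}^r new terms at level k: N_k = 2 + N_{k-1}^2.
  N_0 = 2
  N_1 = 2 + 2^2 = 6
  Explicitly: u, w, t(u, u), t(u, w), t(w, u), t(w, w).
So there are 6 ground terms available for substitution.
The clause has 1 distinct variable (x4), which appears in the body. In the free term algebra distinct substitutions yield syntactically distinct ground instances.
Number of ground instances = 6.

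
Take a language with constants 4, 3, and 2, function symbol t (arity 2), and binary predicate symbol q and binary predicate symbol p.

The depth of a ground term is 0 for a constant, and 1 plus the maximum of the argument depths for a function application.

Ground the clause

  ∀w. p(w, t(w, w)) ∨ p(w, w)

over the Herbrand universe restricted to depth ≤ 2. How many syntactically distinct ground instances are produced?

Ground terms of depth ≤ 2:
  Write N_k for the number of ground terms of depth ≤ k. A term of depth ≤ k is either a constant or a function symbol applied to arguments of depth ≤ k−1, so N_k = 3 + N_{k-1}^2.
  N_0 = 3
  N_1 = 3 + 3^2 = 12
  N_2 = 3 + 12^2 = 147
So there are 147 ground terms available for substitution.
The clause has 1 distinct variable (w), which appears in the body. In the free term algebra distinct substitutions yield syntactically distinct ground instances.
Number of ground instances = 147.

147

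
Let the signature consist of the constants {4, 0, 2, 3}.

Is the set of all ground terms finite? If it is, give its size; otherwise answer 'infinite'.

There are no function symbols, so every ground term is one of the 4 constants.
The Herbrand universe is {4, 0, 2, 3}, which is finite with 4 elements.

4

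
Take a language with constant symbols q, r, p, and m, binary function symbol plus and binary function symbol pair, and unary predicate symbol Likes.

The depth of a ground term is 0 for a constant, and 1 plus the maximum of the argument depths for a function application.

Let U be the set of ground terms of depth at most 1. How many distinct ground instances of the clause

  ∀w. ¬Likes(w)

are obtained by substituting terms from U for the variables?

Ground terms of depth ≤ 1:
  Count level by level. With function symbols plus/2, pair/2, the terms of depth ≤ k are the 4 constants together with each function applied to depth-≤(k−1) tuples, so N_k = 4 + N_{k-1}^2 + N_{k-1}^2.
  N_0 = 4
  N_1 = 4 + 4^2 + 4^2 = 36
So there are 36 ground terms available for substitution.
The variable w ranges independently over the available ground terms, and distinct assignments produce distinct instances.
Number of ground instances = 36.

36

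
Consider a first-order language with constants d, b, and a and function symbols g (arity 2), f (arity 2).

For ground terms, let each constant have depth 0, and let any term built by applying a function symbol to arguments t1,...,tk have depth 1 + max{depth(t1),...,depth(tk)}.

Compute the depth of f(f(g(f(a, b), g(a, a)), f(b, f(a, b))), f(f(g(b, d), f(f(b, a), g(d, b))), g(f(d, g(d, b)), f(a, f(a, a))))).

5

depth(f(a, b)) = 1 + max(0, 0) = 1
depth(g(a, a)) = 1 + max(0, 0) = 1
depth(g(f(a, b), g(a, a))) = 1 + max(1, 1) = 2
depth(f(b, f(a, b))) = 1 + max(0, 1) = 2
depth(f(g(f(a, b), g(a, a)), f(b, f(a, b)))) = 1 + max(2, 2) = 3
depth(g(b, d)) = 1 + max(0, 0) = 1
depth(f(b, a)) = 1 + max(0, 0) = 1
depth(g(d, b)) = 1 + max(0, 0) = 1
depth(f(f(b, a), g(d, b))) = 1 + max(1, 1) = 2
depth(f(g(b, d), f(f(b, a), g(d, b)))) = 1 + max(1, 2) = 3
depth(f(d, g(d, b))) = 1 + max(0, 1) = 2
depth(f(a, a)) = 1 + max(0, 0) = 1
depth(f(a, f(a, a))) = 1 + max(0, 1) = 2
depth(g(f(d, g(d, b)), f(a, f(a, a)))) = 1 + max(2, 2) = 3
depth(f(f(g(b, d), f(f(b, a), g(d, b))), g(f(d, g(d, b)), f(a, f(a, a))))) = 1 + max(3, 3) = 4
depth(f(f(g(f(a, b), g(a, a)), f(b, f(a, b))), f(f(g(b, d), f(f(b, a), g(d, b))), g(f(d, g(d, b)), f(a, f(a, a)))))) = 1 + max(3, 4) = 5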